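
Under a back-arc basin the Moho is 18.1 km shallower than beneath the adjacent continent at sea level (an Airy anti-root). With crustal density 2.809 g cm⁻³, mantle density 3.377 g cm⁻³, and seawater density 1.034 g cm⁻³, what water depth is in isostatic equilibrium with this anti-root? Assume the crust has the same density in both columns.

Replacing a thickness d of crust by seawater at the top must be balanced by replacing crust with mantle at the base: d (ρ_c − ρ_w) = a (ρ_m − ρ_c).
d = a (ρ_m − ρ_c)/(ρ_c − ρ_w) = 18.1 km × 0.568/1.775 = 5.79 km.

5.79 km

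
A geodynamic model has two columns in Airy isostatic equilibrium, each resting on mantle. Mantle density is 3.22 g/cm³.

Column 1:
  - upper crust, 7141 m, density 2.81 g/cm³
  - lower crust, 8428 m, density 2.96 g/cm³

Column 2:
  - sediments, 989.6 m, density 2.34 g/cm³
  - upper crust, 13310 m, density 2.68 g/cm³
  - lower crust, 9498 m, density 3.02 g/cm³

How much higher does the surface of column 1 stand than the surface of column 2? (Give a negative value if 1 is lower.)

−1500 m

For any compensation level in the mantle, the mantle terms cancel and isostasy reduces to e = (Σt_1 − Σt_2) − (Σ(ρt)_1 − Σ(ρt)_2) / ρ_m.
Σt_1 = 15569 m; Σt_2 = 23797.6 m; Σ(ρt)_1 = 45013.09; Σ(ρt)_2 = 66670.424 (in m·g/cm³).
e = (15569 − 23797.6) − (45013.09 − 66670.424) / 3.22 = −1500 m.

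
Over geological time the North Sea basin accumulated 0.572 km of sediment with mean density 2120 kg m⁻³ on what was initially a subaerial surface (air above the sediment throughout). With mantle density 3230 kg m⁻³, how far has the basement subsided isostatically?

Subaerial load: s = t ρ_sed / ρ_m = 0.572 km × 2120/3230 = 0.375 km.

0.375 km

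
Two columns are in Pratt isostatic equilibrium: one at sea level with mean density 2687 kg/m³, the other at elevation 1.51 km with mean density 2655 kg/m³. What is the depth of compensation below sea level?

ρ_ref D = ρ (D + h) → D (ρ_ref − ρ) = ρ h.
D = ρ h/(ρ_ref − ρ) = 2655 × 1.51 km/(2687 − 2655) = 125 km.

125 km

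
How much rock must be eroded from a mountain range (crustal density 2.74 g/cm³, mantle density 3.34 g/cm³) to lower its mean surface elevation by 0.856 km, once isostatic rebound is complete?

4.77 km

Net drop Δ = e − u = e − e ρ_c/ρ_m = e (ρ_m − ρ_c)/ρ_m.
e = Δ ρ_m/(ρ_m − ρ_c) = 0.856 km × 3.34/0.6 = 4.77 km.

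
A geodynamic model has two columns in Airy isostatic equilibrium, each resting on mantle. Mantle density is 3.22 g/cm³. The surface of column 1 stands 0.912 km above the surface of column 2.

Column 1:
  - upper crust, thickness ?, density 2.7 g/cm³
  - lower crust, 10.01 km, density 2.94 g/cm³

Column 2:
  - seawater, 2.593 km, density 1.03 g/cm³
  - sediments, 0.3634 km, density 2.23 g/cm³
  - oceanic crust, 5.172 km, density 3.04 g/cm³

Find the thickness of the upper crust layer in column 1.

13.7 km

Take the compensation level at the base of the deeper column (depth z_c below the surface of column 1) and equate Σ ρ_i t_i down to z_c; mantle fills any gap and the z_c terms cancel.
Column 1: x×2.7 + 10.01×2.94 + (z_c − 10.01 − x)×3.22
Column 2: 0.912×0 + 2.593×1.03 + 0.3634×2.23 + 5.172×3.04 + (z_c − 0.912 − 8.1284)×3.22
The z_c×3.22 term appears on both sides and cancels. Collect the known terms of each column as K = Σ(ρt)_known − 3.22 × (depth of known layers): K_1 = 29.4294 − 3.22×10.01 = −2.8028; K_2 = 19.204052 − 3.22×(0.912 + 8.1284) = −9.906036.
Balance: K_1 − x×(3.22 − 2.7) = K_2, so x = (K_1 − K_2)/(3.22 − 2.7) = 7.10324/0.52 = 13.7 km.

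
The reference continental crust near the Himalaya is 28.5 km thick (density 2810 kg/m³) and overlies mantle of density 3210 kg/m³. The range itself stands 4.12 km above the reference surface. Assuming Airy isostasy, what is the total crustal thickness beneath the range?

Root depth r = h ρ_c / (ρ_m − ρ_c) = 4.12 km × 2810 / 400 = 28.94 km.
Total thickness = T + h + r = 28.5 km + 4.12 km + 28.94 km = 61.6 km.

61.6 km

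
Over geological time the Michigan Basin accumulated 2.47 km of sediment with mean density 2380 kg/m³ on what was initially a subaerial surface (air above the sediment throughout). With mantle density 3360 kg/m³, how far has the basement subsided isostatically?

1.75 km

Subaerial load: s = t ρ_sed / ρ_m = 2.47 km × 2380/3360 = 1.75 km.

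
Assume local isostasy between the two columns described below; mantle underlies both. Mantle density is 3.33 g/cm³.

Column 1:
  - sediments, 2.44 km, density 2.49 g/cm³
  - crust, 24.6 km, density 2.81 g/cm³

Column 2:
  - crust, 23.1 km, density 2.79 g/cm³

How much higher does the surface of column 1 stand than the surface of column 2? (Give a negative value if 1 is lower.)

For any compensation level in the mantle, the mantle terms cancel and isostasy reduces to e = (Σt_1 − Σt_2) − (Σ(ρt)_1 − Σ(ρt)_2) / ρ_m.
Σt_1 = 27.04 km; Σt_2 = 23.1 km; Σ(ρt)_1 = 75.2016; Σ(ρt)_2 = 64.449 (in km·g/cm³).
e = (27.04 − 23.1) − (75.2016 − 64.449) / 3.33 = 0.711 km.

0.711 km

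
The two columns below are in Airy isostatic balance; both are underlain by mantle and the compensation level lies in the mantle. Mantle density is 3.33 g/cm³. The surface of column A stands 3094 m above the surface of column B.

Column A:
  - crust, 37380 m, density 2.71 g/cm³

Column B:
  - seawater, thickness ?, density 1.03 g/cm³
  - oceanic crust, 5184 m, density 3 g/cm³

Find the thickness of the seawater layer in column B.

4850 m

Take the compensation level at the base of the deeper column (depth z_c below the surface of column A) and equate Σ ρ_i t_i down to z_c; mantle fills any gap and the z_c terms cancel.
Column A: 37380×2.71 + (z_c − 37380)×3.33
Column B: 3094×0 + x×1.03 + 5184×3 + (z_c − 3094 − 5184 − x)×3.33
The z_c×3.33 term appears on both sides and cancels. Collect the known terms of each column as K = Σ(ρt)_known − 3.33 × (depth of known layers): K_A = 101299.8 − 3.33×37380 = −23175.6; K_B = 15552 − 3.33×(3094 + 5184) = −12013.74.
Balance: K_A = K_B − x×(3.33 − 1.03), so x = (K_B − K_A)/(3.33 − 1.03) = 11161.9/2.3 = 4850 m.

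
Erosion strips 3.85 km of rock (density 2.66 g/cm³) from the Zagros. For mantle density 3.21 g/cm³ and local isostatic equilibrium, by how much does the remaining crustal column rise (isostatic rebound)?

Unloading: uplift u = e ρ_c/ρ_m = 3.85 km × 2.66/3.21 = 3.19 km.

3.19 km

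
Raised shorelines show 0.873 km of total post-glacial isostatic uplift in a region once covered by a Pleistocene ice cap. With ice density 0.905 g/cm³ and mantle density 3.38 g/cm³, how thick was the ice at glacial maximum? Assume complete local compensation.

3.26 km

u = t ρ_ice/ρ_m → t = u ρ_m/ρ_ice = 0.873 km × 3.38/0.905 = 3.26 km.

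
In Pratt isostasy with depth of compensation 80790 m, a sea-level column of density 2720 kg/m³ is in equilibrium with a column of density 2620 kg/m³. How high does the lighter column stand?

ρ_ref D = ρ (D + h) → h = D (ρ_ref − ρ)/ρ.
h = 80790 m × (2720 − 2620)/2620 = 3080 m.

3080 m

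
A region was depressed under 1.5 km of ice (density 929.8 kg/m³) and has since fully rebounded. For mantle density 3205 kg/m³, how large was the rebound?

0.435 km

Removing the load lets mantle flow back in; uplift u satisfies ρ_ice t = ρ_m u.
u = t ρ_ice/ρ_m = 1.5 km × 929.8/3205 = 0.435 km.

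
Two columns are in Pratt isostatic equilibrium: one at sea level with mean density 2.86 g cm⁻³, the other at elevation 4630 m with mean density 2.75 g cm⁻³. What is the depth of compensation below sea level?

116000 m

ρ_ref D = ρ (D + h) → D (ρ_ref − ρ) = ρ h.
D = ρ h/(ρ_ref − ρ) = 2.75 × 4630 m/(2.86 − 2.75) = 116000 m.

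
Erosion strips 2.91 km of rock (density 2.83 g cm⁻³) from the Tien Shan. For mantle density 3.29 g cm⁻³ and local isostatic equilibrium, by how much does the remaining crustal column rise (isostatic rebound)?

Unloading: uplift u = e ρ_c/ρ_m = 2.91 km × 2.83/3.29 = 2.5 km.

2.5 km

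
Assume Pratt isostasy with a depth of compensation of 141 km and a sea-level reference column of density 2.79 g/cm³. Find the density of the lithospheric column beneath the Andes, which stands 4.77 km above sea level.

2.7 g/cm³

Pratt balance: ρ_ref D = ρ (D + h).
ρ = ρ_ref D/(D + h) = 2.79 × 141 km/(141 km + 4.77 km) = 2.7 g/cm³.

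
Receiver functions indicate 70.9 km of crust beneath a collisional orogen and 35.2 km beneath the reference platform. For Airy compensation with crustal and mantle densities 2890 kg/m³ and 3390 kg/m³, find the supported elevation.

5.27 km

Excess crust Δ = 70.9 km − 35.2 km = 35.7 km, split between elevation h and root r with h + r = Δ.
Airy balance ρ_c h = (ρ_m − ρ_c) r gives r = h ρ_c/(ρ_m − ρ_c), so h (1 + ρ_c/(ρ_m − ρ_c)) = Δ, i.e. h = Δ (ρ_m − ρ_c)/ρ_m.
h = 35.7 km × 500/3390 = 5.27 km.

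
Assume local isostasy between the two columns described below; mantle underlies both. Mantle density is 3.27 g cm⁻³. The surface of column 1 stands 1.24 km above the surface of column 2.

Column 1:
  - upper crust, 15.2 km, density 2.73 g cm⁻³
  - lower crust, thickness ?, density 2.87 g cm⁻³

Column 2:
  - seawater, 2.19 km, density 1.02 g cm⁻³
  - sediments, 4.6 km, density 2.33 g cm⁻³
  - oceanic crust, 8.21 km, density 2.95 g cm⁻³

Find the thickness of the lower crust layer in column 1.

Take the compensation level at the base of the deeper column (depth z_c below the surface of column 1) and equate Σ ρ_i t_i down to z_c; mantle fills any gap and the z_c terms cancel.
Column 1: 15.2×2.73 + x×2.87 + (z_c − 15.2 − x)×3.27
Column 2: 1.24×0 + 2.19×1.02 + 4.6×2.33 + 8.21×2.95 + (z_c − 1.24 − 15)×3.27
The z_c×3.27 term appears on both sides and cancels. Collect the known terms of each column as K = Σ(ρt)_known − 3.27 × (depth of known layers): K_1 = 41.496 − 3.27×15.2 = −8.208; K_2 = 37.1713 − 3.27×(1.24 + 15) = −15.9335.
Balance: K_1 − x×(3.27 − 2.87) = K_2, so x = (K_1 − K_2)/(3.27 − 2.87) = 7.7255/0.4 = 19.3 km.

19.3 km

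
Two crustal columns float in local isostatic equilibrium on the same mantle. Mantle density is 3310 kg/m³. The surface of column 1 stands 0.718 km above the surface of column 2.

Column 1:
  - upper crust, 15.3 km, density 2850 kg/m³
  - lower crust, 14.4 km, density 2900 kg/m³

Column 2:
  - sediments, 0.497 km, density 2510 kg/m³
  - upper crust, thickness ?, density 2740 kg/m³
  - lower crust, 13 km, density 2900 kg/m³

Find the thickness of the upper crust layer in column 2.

8.49 km

Take the compensation level at the base of the deeper column (depth z_c below the surface of column 1) and equate Σ ρ_i t_i down to z_c; mantle fills any gap and the z_c terms cancel.
Column 1: 15.3×2850 + 14.4×2900 + (z_c − 29.7)×3310
Column 2: 0.718×0 + 0.497×2510 + x×2740 + 13×2900 + (z_c − 0.718 − 13.497 − x)×3310
The z_c×3310 term appears on both sides and cancels. Collect the known terms of each column as K = Σ(ρt)_known − 3310 × (depth of known layers): K_1 = 85365 − 3310×29.7 = −12942; K_2 = 38947.47 − 3310×(0.718 + 13.497) = −8104.18.
Balance: K_1 = K_2 − x×(3310 − 2740), so x = (K_2 − K_1)/(3310 − 2740) = 4837.82/570 = 8.49 km.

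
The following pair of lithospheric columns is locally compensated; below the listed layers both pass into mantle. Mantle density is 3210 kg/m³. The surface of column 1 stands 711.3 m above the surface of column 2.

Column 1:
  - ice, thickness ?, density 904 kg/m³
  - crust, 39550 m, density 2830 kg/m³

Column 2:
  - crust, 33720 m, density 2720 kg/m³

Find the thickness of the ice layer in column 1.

1640 m

Take the compensation level at the base of the deeper column (depth z_c below the surface of column 1) and equate Σ ρ_i t_i down to z_c; mantle fills any gap and the z_c terms cancel.
Column 1: x×904 + 39550×2830 + (z_c − 39550 − x)×3210
Column 2: 711.3×0 + 33720×2720 + (z_c − 711.3 − 33720)×3210
The z_c×3210 term appears on both sides and cancels. Collect the known terms of each column as K = Σ(ρt)_known − 3210 × (depth of known layers): K_1 = 111926500 − 3210×39550 = −15029000; K_2 = 91718400 − 3210×(711.3 + 33720) = −18806073.
Balance: K_1 − x×(3210 − 904) = K_2, so x = (K_1 − K_2)/(3210 − 904) = 3777070/2306 = 1640 m.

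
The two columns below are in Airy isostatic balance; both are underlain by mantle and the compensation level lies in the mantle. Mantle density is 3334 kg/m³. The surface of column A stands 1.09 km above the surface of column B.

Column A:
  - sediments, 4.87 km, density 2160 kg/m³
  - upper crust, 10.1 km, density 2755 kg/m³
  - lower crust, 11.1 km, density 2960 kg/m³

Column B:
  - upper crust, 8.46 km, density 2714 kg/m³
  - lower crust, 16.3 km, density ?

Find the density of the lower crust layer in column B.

2910 kg/m³

Take the compensation level at the base of the deeper column (depth z_c below the surface of column A) and equate Σ ρ_i t_i down to z_c; mantle fills any gap and the z_c terms cancel.
Column A: 4.87×2160 + 10.1×2755 + 11.1×2960 + (z_c − 26.07)×3334
Column B: 1.09×0 + 8.46×2714 + 16.3×ρ + (z_c − 1.09 − 24.76)×3334
The z_c×3334 term appears on both sides and cancels. Collect the known terms of each column as K = Σ(ρt)_known − 3334 × (depth of known layers): K_A = 71200.7 − 3334×26.07 = −15716.68; K_B = 22960.44 − 3334×(1.09 + 24.76) = −63223.46.
Balance: K_A = K_B + 16.3×ρ, so ρ = (K_A − K_B)/16.3 = 47506.8/16.3 = 2910 kg/m³.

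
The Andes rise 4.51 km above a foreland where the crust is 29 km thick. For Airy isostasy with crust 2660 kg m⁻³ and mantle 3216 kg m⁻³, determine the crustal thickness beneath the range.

55.1 km

Root depth r = h ρ_c / (ρ_m − ρ_c) = 4.51 km × 2660 / 556 = 21.58 km.
Total thickness = T + h + r = 29 km + 4.51 km + 21.58 km = 55.1 km.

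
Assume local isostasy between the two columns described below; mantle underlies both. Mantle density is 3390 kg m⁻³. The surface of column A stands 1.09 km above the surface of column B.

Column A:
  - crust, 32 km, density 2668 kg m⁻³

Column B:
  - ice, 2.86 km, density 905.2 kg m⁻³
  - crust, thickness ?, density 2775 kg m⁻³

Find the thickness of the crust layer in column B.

20 km

Take the compensation level at the base of the deeper column (depth z_c below the surface of column A) and equate Σ ρ_i t_i down to z_c; mantle fills any gap and the z_c terms cancel.
Column A: 32×2668 + (z_c − 32)×3390
Column B: 1.09×0 + 2.86×905.2 + x×2775 + (z_c − 1.09 − 2.86 − x)×3390
The z_c×3390 term appears on both sides and cancels. Collect the known terms of each column as K = Σ(ρt)_known − 3390 × (depth of known layers): K_A = 85376 − 3390×32 = −23104; K_B = 2588.872 − 3390×(1.09 + 2.86) = −10801.628.
Balance: K_A = K_B − x×(3390 − 2775), so x = (K_B − K_A)/(3390 − 2775) = 12302.4/615 = 20 km.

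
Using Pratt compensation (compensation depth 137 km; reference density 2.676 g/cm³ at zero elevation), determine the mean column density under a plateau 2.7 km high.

Pratt balance: ρ_ref D = ρ (D + h).
ρ = ρ_ref D/(D + h) = 2.676 × 137 km/(137 km + 2.7 km) = 2.62 g/cm³.

2.62 g/cm³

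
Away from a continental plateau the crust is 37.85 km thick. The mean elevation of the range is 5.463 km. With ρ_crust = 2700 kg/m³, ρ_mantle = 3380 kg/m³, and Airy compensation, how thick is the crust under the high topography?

Root depth r = h ρ_c / (ρ_m − ρ_c) = 5.463 km × 2700 / 680 = 21.69 km.
Total thickness = T + h + r = 37.85 km + 5.463 km + 21.69 km = 65 km.

65 km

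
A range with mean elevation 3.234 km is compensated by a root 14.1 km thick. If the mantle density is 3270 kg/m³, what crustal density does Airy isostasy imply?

2660 kg/m³

ρ_c h = (ρ_m − ρ_c) r → ρ_c (h + r) = ρ_m r → ρ_c = ρ_m r / (h + r).
ρ_c = 3270 × 14.1 km / (3.234 km + 14.1 km) = 2660 kg/m³.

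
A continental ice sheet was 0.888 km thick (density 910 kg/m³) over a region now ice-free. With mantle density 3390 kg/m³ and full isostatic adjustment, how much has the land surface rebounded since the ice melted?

Removing the load lets mantle flow back in; uplift u satisfies ρ_ice t = ρ_m u.
u = t ρ_ice/ρ_m = 0.888 km × 910/3390 = 0.238 km.

0.238 km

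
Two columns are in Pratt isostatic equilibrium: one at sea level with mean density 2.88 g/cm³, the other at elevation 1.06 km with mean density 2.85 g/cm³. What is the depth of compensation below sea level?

101 km

ρ_ref D = ρ (D + h) → D (ρ_ref − ρ) = ρ h.
D = ρ h/(ρ_ref − ρ) = 2.85 × 1.06 km/(2.88 − 2.85) = 101 km.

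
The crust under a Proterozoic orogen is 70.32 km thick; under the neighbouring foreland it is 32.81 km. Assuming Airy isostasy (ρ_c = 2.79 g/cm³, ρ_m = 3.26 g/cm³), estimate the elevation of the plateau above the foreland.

Excess crust Δ = 70.32 km − 32.81 km = 37.51 km, split between elevation h and root r with h + r = Δ.
Airy balance ρ_c h = (ρ_m − ρ_c) r gives r = h ρ_c/(ρ_m − ρ_c), so h (1 + ρ_c/(ρ_m − ρ_c)) = Δ, i.e. h = Δ (ρ_m − ρ_c)/ρ_m.
h = 37.51 km × 0.47/3.26 = 5.41 km.

5.41 km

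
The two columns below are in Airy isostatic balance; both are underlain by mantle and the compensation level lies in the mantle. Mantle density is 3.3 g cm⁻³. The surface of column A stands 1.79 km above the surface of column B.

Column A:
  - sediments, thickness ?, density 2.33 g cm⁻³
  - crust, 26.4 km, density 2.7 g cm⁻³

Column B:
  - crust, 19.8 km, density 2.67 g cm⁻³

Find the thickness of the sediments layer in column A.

2.62 km

Take the compensation level at the base of the deeper column (depth z_c below the surface of column A) and equate Σ ρ_i t_i down to z_c; mantle fills any gap and the z_c terms cancel.
Column A: x×2.33 + 26.4×2.7 + (z_c − 26.4 − x)×3.3
Column B: 1.79×0 + 19.8×2.67 + (z_c − 1.79 − 19.8)×3.3
The z_c×3.3 term appears on both sides and cancels. Collect the known terms of each column as K = Σ(ρt)_known − 3.3 × (depth of known layers): K_A = 71.28 − 3.3×26.4 = −15.84; K_B = 52.866 − 3.3×(1.79 + 19.8) = −18.381.
Balance: K_A − x×(3.3 − 2.33) = K_B, so x = (K_A − K_B)/(3.3 − 2.33) = 2.541/0.97 = 2.62 km.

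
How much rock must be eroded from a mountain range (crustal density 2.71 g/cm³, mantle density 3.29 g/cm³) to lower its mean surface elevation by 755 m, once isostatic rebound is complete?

Net drop Δ = e − u = e − e ρ_c/ρ_m = e (ρ_m − ρ_c)/ρ_m.
e = Δ ρ_m/(ρ_m − ρ_c) = 755 m × 3.29/0.58 = 4280 m.

4280 m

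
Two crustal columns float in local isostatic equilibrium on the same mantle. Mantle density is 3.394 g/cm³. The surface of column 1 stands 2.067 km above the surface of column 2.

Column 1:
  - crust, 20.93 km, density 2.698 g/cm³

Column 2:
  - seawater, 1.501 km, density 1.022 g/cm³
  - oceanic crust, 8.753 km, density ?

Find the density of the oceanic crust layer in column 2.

2.94 g/cm³

Take the compensation level at the base of the deeper column (depth z_c below the surface of column 1) and equate Σ ρ_i t_i down to z_c; mantle fills any gap and the z_c terms cancel.
Column 1: 20.93×2.698 + (z_c − 20.93)×3.394
Column 2: 2.067×0 + 1.501×1.022 + 8.753×ρ + (z_c − 2.067 − 10.254)×3.394
The z_c×3.394 term appears on both sides and cancels. Collect the known terms of each column as K = Σ(ρt)_known − 3.394 × (depth of known layers): K_1 = 56.46914 − 3.394×20.93 = −14.56728; K_2 = 1.534022 − 3.394×(2.067 + 10.254) = −40.283452.
Balance: K_1 = K_2 + 8.753×ρ, so ρ = (K_1 − K_2)/8.753 = 25.7162/8.753 = 2.94 g/cm³.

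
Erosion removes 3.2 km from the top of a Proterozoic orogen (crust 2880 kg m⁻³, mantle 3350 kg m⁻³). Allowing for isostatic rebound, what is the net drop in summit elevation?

0.449 km

Rebound u = e ρ_c/ρ_m = 3.2 km × 2880/3350 = 2.751 km.
Net surface drop = e − u = 3.2 km − 2.751 km = e (ρ_m − ρ_c)/ρ_m = 0.449 km.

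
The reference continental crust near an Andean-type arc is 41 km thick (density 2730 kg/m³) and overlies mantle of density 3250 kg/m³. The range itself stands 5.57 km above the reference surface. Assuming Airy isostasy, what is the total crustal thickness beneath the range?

75.8 km

Root depth r = h ρ_c / (ρ_m − ρ_c) = 5.57 km × 2730 / 520 = 29.24 km.
Total thickness = T + h + r = 41 km + 5.57 km + 29.24 km = 75.8 km.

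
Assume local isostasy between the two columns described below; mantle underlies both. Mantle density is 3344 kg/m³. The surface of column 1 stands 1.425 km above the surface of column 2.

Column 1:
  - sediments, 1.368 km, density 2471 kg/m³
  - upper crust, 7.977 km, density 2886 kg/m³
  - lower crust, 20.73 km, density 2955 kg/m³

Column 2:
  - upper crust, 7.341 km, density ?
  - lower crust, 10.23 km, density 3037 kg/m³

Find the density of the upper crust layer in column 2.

2660 kg/m³

Take the compensation level at the base of the deeper column (depth z_c below the surface of column 1) and equate Σ ρ_i t_i down to z_c; mantle fills any gap and the z_c terms cancel.
Column 1: 1.368×2471 + 7.977×2886 + 20.73×2955 + (z_c − 30.075)×3344
Column 2: 1.425×0 + 7.341×ρ + 10.23×3037 + (z_c − 1.425 − 17.571)×3344
The z_c×3344 term appears on both sides and cancels. Collect the known terms of each column as K = Σ(ρt)_known − 3344 × (depth of known layers): K_1 = 87659.1 − 3344×30.075 = −12911.7; K_2 = 31068.51 − 3344×(1.425 + 17.571) = −32454.114.
Balance: K_1 = K_2 + 7.341×ρ, so ρ = (K_1 − K_2)/7.341 = 19542.4/7.341 = 2660 kg/m³.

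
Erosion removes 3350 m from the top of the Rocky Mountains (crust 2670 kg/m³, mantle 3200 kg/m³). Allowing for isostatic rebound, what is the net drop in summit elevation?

Rebound u = e ρ_c/ρ_m = 3350 m × 2670/3200 = 2795 m.
Net surface drop = e − u = 3350 m − 2795 m = e (ρ_m − ρ_c)/ρ_m = 555 m.

555 m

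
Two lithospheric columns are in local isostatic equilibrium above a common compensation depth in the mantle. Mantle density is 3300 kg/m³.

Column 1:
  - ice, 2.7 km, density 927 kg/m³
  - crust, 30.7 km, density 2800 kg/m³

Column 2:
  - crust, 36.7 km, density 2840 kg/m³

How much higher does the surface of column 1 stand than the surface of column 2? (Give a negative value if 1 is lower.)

1.48 km

For any compensation level in the mantle, the mantle terms cancel and isostasy reduces to e = (Σt_1 − Σt_2) − (Σ(ρt)_1 − Σ(ρt)_2) / ρ_m.
Σt_1 = 33.4 km; Σt_2 = 36.7 km; Σ(ρt)_1 = 88462.9; Σ(ρt)_2 = 104228 (in km·kg/m³).
e = (33.4 − 36.7) − (88462.9 − 104228) / 3300 = 1.48 km.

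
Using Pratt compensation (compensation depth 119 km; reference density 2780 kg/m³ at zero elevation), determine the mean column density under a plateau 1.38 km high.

Pratt balance: ρ_ref D = ρ (D + h).
ρ = ρ_ref D/(D + h) = 2780 × 119 km/(119 km + 1.38 km) = 2750 kg/m³.

2750 kg/m³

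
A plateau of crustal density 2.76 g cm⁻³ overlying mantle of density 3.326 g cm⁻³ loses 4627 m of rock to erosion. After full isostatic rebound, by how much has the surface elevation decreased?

787 m

Rebound u = e ρ_c/ρ_m = 4627 m × 2.76/3.326 = 3840 m.
Net surface drop = e − u = 4627 m − 3840 m = e (ρ_m − ρ_c)/ρ_m = 787 m.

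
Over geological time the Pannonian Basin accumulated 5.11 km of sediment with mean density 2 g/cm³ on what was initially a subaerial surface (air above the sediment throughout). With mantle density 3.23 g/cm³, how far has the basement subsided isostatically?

Subaerial load: s = t ρ_sed / ρ_m = 5.11 km × 2/3.23 = 3.16 km.

3.16 km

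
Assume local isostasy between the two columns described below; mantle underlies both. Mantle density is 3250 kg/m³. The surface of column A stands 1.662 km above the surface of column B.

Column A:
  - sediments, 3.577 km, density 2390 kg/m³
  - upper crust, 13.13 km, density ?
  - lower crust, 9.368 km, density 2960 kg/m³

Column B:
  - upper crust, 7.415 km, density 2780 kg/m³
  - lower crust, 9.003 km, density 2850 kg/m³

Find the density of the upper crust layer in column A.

Take the compensation level at the base of the deeper column (depth z_c below the surface of column A) and equate Σ ρ_i t_i down to z_c; mantle fills any gap and the z_c terms cancel.
Column A: 3.577×2390 + 13.13×ρ + 9.368×2960 + (z_c − 26.075)×3250
Column B: 1.662×0 + 7.415×2780 + 9.003×2850 + (z_c − 1.662 − 16.418)×3250
The z_c×3250 term appears on both sides and cancels. Collect the known terms of each column as K = Σ(ρt)_known − 3250 × (depth of known layers): K_A = 36278.31 − 3250×26.075 = −48465.44; K_B = 46272.25 − 3250×(1.662 + 16.418) = −12487.75.
Balance: K_A + 13.13×ρ = K_B, so ρ = (K_B − K_A)/13.13 = 35977.7/13.13 = 2740 kg/m³.

2740 kg/m³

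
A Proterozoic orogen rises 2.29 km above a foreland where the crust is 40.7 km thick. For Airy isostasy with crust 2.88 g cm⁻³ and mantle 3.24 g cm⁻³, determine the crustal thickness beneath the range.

Root depth r = h ρ_c / (ρ_m − ρ_c) = 2.29 km × 2.88 / 0.36 = 18.32 km.
Total thickness = T + h + r = 40.7 km + 2.29 km + 18.32 km = 61.3 km.

61.3 km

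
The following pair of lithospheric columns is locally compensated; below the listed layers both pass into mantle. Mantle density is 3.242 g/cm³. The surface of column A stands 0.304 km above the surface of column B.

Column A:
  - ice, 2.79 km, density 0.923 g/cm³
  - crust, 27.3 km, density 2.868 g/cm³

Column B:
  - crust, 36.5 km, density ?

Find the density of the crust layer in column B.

2.81 g/cm³

Take the compensation level at the base of the deeper column (depth z_c below the surface of column A) and equate Σ ρ_i t_i down to z_c; mantle fills any gap and the z_c terms cancel.
Column A: 2.79×0.923 + 27.3×2.868 + (z_c − 30.09)×3.242
Column B: 0.304×0 + 36.5×ρ + (z_c − 0.304 − 36.5)×3.242
The z_c×3.242 term appears on both sides and cancels. Collect the known terms of each column as K = Σ(ρt)_known − 3.242 × (depth of known layers): K_A = 80.87157 − 3.242×30.09 = −16.68021; K_B = 0 − 3.242×(0.304 + 36.5) = −119.318568.
Balance: K_A = K_B + 36.5×ρ, so ρ = (K_A − K_B)/36.5 = 102.638/36.5 = 2.81 g/cm³.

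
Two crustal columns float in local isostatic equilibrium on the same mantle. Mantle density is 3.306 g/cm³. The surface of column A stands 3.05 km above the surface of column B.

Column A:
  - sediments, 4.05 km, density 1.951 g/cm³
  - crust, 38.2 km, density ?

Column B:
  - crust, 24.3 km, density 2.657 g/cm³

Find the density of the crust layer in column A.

Take the compensation level at the base of the deeper column (depth z_c below the surface of column A) and equate Σ ρ_i t_i down to z_c; mantle fills any gap and the z_c terms cancel.
Column A: 4.05×1.951 + 38.2×ρ + (z_c − 42.25)×3.306
Column B: 3.05×0 + 24.3×2.657 + (z_c − 3.05 − 24.3)×3.306
The z_c×3.306 term appears on both sides and cancels. Collect the known terms of each column as K = Σ(ρt)_known − 3.306 × (depth of known layers): K_A = 7.90155 − 3.306×42.25 = −131.77695; K_B = 64.5651 − 3.306×(3.05 + 24.3) = −25.854.
Balance: K_A + 38.2×ρ = K_B, so ρ = (K_B − K_A)/38.2 = 105.923/38.2 = 2.77 g/cm³.

2.77 g/cm³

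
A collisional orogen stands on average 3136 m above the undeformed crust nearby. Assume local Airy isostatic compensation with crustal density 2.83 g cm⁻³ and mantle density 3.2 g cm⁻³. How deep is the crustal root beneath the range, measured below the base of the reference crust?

24000 m

Balancing pressure at the compensation depth: the weight of the topography is balanced by the buoyancy of the root, ρ_c h = (ρ_m − ρ_c) r.
r = h · ρ_c / (ρ_m − ρ_c) = 3136 m × 2.83 / (3.2 − 2.83) = 24000 m.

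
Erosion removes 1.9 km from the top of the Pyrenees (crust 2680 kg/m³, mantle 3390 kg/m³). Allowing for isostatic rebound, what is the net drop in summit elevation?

0.398 km

Rebound u = e ρ_c/ρ_m = 1.9 km × 2680/3390 = 1.502 km.
Net surface drop = e − u = 1.9 km − 1.502 km = e (ρ_m − ρ_c)/ρ_m = 0.398 km.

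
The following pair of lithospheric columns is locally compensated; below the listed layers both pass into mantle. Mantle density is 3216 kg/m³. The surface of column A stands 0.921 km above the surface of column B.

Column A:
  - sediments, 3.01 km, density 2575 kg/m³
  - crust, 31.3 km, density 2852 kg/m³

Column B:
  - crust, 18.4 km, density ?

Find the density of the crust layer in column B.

Take the compensation level at the base of the deeper column (depth z_c below the surface of column A) and equate Σ ρ_i t_i down to z_c; mantle fills any gap and the z_c terms cancel.
Column A: 3.01×2575 + 31.3×2852 + (z_c − 34.31)×3216
Column B: 0.921×0 + 18.4×ρ + (z_c − 0.921 − 18.4)×3216
The z_c×3216 term appears on both sides and cancels. Collect the known terms of each column as K = Σ(ρt)_known − 3216 × (depth of known layers): K_A = 97018.35 − 3216×34.31 = −13322.61; K_B = 0 − 3216×(0.921 + 18.4) = −62136.336.
Balance: K_A = K_B + 18.4×ρ, so ρ = (K_A − K_B)/18.4 = 48813.7/18.4 = 2650 kg/m³.

2650 kg/m³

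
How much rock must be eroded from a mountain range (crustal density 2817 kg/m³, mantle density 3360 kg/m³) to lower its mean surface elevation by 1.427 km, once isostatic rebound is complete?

Net drop Δ = e − u = e − e ρ_c/ρ_m = e (ρ_m − ρ_c)/ρ_m.
e = Δ ρ_m/(ρ_m − ρ_c) = 1.427 km × 3360/543 = 8.83 km.

8.83 km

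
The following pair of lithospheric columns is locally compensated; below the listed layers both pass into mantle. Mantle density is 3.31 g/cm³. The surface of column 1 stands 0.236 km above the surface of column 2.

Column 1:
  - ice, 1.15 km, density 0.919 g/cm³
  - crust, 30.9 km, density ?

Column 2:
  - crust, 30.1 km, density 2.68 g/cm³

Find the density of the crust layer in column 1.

2.76 g/cm³

Take the compensation level at the base of the deeper column (depth z_c below the surface of column 1) and equate Σ ρ_i t_i down to z_c; mantle fills any gap and the z_c terms cancel.
Column 1: 1.15×0.919 + 30.9×ρ + (z_c − 32.05)×3.31
Column 2: 0.236×0 + 30.1×2.68 + (z_c − 0.236 − 30.1)×3.31
The z_c×3.31 term appears on both sides and cancels. Collect the known terms of each column as K = Σ(ρt)_known − 3.31 × (depth of known layers): K_1 = 1.05685 − 3.31×32.05 = −105.02865; K_2 = 80.668 − 3.31×(0.236 + 30.1) = −19.74416.
Balance: K_1 + 30.9×ρ = K_2, so ρ = (K_2 − K_1)/30.9 = 85.2845/30.9 = 2.76 g/cm³.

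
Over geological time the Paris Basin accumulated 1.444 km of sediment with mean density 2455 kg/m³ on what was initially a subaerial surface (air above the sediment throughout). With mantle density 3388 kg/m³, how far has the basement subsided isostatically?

Subaerial load: s = t ρ_sed / ρ_m = 1.444 km × 2455/3388 = 1.05 km.

1.05 km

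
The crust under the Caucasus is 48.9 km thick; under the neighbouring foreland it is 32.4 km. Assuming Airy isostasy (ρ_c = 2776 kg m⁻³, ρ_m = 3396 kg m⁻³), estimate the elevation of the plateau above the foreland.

3.01 km

Excess crust Δ = 48.9 km − 32.4 km = 16.5 km, split between elevation h and root r with h + r = Δ.
Airy balance ρ_c h = (ρ_m − ρ_c) r gives r = h ρ_c/(ρ_m − ρ_c), so h (1 + ρ_c/(ρ_m − ρ_c)) = Δ, i.e. h = Δ (ρ_m − ρ_c)/ρ_m.
h = 16.5 km × 620/3396 = 3.01 km.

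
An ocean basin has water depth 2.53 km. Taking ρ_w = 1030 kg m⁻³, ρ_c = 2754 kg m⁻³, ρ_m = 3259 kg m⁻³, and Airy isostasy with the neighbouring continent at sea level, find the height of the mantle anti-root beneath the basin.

Equating mass per unit area of the two columns: replacing crust with seawater at the top is compensated by replacing crust with mantle at the base: d (ρ_c − ρ_w) = a (ρ_m − ρ_c).
a = d (ρ_c − ρ_w)/(ρ_m − ρ_c) = 2.53 km × 1724/505 = 8.64 km.

8.64 km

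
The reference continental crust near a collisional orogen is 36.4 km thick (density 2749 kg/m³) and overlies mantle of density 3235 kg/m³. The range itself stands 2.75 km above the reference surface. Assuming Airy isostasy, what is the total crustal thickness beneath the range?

Root depth r = h ρ_c / (ρ_m − ρ_c) = 2.75 km × 2749 / 486 = 15.56 km.
Total thickness = T + h + r = 36.4 km + 2.75 km + 15.56 km = 54.7 km.

54.7 km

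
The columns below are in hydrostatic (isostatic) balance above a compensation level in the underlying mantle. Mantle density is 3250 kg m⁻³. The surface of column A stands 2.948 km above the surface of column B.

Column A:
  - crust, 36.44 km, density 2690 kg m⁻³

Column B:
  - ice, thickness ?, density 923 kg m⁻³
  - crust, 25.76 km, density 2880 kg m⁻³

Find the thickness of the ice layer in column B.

0.556 km

Take the compensation level at the base of the deeper column (depth z_c below the surface of column A) and equate Σ ρ_i t_i down to z_c; mantle fills any gap and the z_c terms cancel.
Column A: 36.44×2690 + (z_c − 36.44)×3250
Column B: 2.948×0 + x×923 + 25.76×2880 + (z_c − 2.948 − 25.76 − x)×3250
The z_c×3250 term appears on both sides and cancels. Collect the known terms of each column as K = Σ(ρt)_known − 3250 × (depth of known layers): K_A = 98023.6 − 3250×36.44 = −20406.4; K_B = 74188.8 − 3250×(2.948 + 25.76) = −19112.2.
Balance: K_A = K_B − x×(3250 − 923), so x = (K_B − K_A)/(3250 − 923) = 1294.2/2327 = 0.556 km.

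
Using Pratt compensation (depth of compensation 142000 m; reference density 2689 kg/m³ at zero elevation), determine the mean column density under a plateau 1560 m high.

2660 kg/m³

Pratt balance: ρ_ref D = ρ (D + h).
ρ = ρ_ref D/(D + h) = 2689 × 142000 m/(142000 m + 1560 m) = 2660 kg/m³.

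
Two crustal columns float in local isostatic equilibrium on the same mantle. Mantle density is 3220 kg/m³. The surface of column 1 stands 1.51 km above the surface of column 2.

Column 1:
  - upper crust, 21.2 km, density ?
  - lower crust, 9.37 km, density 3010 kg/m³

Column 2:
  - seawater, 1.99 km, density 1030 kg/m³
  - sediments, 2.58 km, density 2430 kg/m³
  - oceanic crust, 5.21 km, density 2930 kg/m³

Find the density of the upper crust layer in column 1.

2710 kg/m³

Take the compensation level at the base of the deeper column (depth z_c below the surface of column 1) and equate Σ ρ_i t_i down to z_c; mantle fills any gap and the z_c terms cancel.
Column 1: 21.2×ρ + 9.37×3010 + (z_c − 30.57)×3220
Column 2: 1.51×0 + 1.99×1030 + 2.58×2430 + 5.21×2930 + (z_c − 1.51 − 9.78)×3220
The z_c×3220 term appears on both sides and cancels. Collect the known terms of each column as K = Σ(ρt)_known − 3220 × (depth of known layers): K_1 = 28203.7 − 3220×30.57 = −70231.7; K_2 = 23584.4 − 3220×(1.51 + 9.78) = −12769.4.
Balance: K_1 + 21.2×ρ = K_2, so ρ = (K_2 − K_1)/21.2 = 57462.3/21.2 = 2710 kg/m³.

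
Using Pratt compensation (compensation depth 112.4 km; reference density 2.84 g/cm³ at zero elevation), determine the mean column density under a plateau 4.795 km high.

Pratt balance: ρ_ref D = ρ (D + h).
ρ = ρ_ref D/(D + h) = 2.84 × 112.4 km/(112.4 km + 4.795 km) = 2.72 g/cm³.

2.72 g/cm³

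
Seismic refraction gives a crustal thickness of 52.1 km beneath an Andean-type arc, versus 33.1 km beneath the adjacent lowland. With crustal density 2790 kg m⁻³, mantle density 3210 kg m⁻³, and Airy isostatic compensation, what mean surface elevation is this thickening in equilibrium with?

Excess crust Δ = 52.1 km − 33.1 km = 19 km, split between elevation h and root r with h + r = Δ.
Airy balance ρ_c h = (ρ_m − ρ_c) r gives r = h ρ_c/(ρ_m − ρ_c), so h (1 + ρ_c/(ρ_m − ρ_c)) = Δ, i.e. h = Δ (ρ_m − ρ_c)/ρ_m.
h = 19 km × 420/3210 = 2.49 km.

2.49 km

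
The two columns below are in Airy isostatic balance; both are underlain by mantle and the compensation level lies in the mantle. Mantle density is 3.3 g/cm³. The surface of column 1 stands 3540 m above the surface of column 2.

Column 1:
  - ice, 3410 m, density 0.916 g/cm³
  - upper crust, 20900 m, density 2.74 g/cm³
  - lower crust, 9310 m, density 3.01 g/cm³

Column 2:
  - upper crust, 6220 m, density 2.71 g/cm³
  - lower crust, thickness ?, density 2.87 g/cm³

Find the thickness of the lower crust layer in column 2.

Take the compensation level at the base of the deeper column (depth z_c below the surface of column 1) and equate Σ ρ_i t_i down to z_c; mantle fills any gap and the z_c terms cancel.
Column 1: 3410×0.916 + 20900×2.74 + 9310×3.01 + (z_c − 33620)×3.3
Column 2: 3540×0 + 6220×2.71 + x×2.87 + (z_c − 3540 − 6220 − x)×3.3
The z_c×3.3 term appears on both sides and cancels. Collect the known terms of each column as K = Σ(ρt)_known − 3.3 × (depth of known layers): K_1 = 88412.66 − 3.3×33620 = −22533.34; K_2 = 16856.2 − 3.3×(3540 + 6220) = −15351.8.
Balance: K_1 = K_2 − x×(3.3 − 2.87), so x = (K_2 − K_1)/(3.3 − 2.87) = 7181.54/0.43 = 16700 m.

16700 m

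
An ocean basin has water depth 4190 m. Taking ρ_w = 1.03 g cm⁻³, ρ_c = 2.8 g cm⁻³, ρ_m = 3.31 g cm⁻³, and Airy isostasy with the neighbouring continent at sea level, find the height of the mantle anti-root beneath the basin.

14500 m

For local isostatic compensation: replacing crust with seawater at the top is compensated by replacing crust with mantle at the base: d (ρ_c − ρ_w) = a (ρ_m − ρ_c).
a = d (ρ_c − ρ_w)/(ρ_m − ρ_c) = 4190 m × 1.77/0.51 = 14500 m.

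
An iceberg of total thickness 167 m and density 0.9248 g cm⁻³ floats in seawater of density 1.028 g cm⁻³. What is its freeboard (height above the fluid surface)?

16.8 m

Floating equilibrium: submerged depth d = t ρ_obj/ρ_fluid = 167 m × 0.9248/1.028 = 150.2 m.
Freeboard = t − d = 167 m − 150.2 m = 16.8 m.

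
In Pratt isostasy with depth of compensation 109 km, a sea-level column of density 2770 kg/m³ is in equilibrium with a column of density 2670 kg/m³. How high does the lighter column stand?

ρ_ref D = ρ (D + h) → h = D (ρ_ref − ρ)/ρ.
h = 109 km × (2770 − 2670)/2670 = 4.08 km.

4.08 km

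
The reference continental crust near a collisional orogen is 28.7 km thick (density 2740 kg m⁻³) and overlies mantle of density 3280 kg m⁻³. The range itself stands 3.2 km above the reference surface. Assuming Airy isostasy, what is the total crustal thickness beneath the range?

Root depth r = h ρ_c / (ρ_m − ρ_c) = 3.2 km × 2740 / 540 = 16.24 km.
Total thickness = T + h + r = 28.7 km + 3.2 km + 16.24 km = 48.1 km.

48.1 km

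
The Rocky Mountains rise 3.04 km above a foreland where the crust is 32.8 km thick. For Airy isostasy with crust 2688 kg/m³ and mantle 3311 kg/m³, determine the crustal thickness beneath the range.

49 km

Root depth r = h ρ_c / (ρ_m − ρ_c) = 3.04 km × 2688 / 623 = 13.12 km.
Total thickness = T + h + r = 32.8 km + 3.04 km + 13.12 km = 49 km.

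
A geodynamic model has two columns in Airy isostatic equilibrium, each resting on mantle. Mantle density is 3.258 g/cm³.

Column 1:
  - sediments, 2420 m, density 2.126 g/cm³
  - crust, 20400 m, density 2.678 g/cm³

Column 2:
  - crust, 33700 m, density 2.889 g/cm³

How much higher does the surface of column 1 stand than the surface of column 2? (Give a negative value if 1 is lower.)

For any compensation level in the mantle, the mantle terms cancel and isostasy reduces to e = (Σt_1 − Σt_2) − (Σ(ρt)_1 − Σ(ρt)_2) / ρ_m.
Σt_1 = 22820 m; Σt_2 = 33700 m; Σ(ρt)_1 = 59776.12; Σ(ρt)_2 = 97359.3 (in m·g/cm³).
e = (22820 − 33700) − (59776.12 − 97359.3) / 3.258 = 656 m.

656 m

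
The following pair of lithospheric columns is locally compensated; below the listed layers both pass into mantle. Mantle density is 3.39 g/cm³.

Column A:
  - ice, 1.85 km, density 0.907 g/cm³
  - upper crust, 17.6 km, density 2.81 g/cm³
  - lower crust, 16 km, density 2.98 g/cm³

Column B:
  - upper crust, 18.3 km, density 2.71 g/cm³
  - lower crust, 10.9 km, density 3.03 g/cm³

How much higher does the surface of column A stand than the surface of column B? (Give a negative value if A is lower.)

1.47 km

For any compensation level in the mantle, the mantle terms cancel and isostasy reduces to e = (Σt_A − Σt_B) − (Σ(ρt)_A − Σ(ρt)_B) / ρ_m.
Σt_A = 35.45 km; Σt_B = 29.2 km; Σ(ρt)_A = 98.81395; Σ(ρt)_B = 82.62 (in km·g/cm³).
e = (35.45 − 29.2) − (98.81395 − 82.62) / 3.39 = 1.47 km.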